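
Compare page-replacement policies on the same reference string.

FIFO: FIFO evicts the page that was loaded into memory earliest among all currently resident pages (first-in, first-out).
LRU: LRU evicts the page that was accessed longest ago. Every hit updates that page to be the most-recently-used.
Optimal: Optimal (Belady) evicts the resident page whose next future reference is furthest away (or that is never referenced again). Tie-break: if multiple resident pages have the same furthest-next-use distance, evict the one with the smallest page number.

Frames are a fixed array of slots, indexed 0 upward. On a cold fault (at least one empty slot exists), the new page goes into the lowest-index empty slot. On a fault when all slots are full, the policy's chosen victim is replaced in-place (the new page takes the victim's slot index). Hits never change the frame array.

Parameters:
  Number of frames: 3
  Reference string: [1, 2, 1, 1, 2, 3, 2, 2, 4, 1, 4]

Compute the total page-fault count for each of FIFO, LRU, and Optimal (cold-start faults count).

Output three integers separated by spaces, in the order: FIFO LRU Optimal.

Answer: 5 5 4

Derivation:
--- FIFO ---
  step 0: ref 1 -> FAULT, frames=[1,-,-] (faults so far: 1)
  step 1: ref 2 -> FAULT, frames=[1,2,-] (faults so far: 2)
  step 2: ref 1 -> HIT, frames=[1,2,-] (faults so far: 2)
  step 3: ref 1 -> HIT, frames=[1,2,-] (faults so far: 2)
  step 4: ref 2 -> HIT, frames=[1,2,-] (faults so far: 2)
  step 5: ref 3 -> FAULT, frames=[1,2,3] (faults so far: 3)
  step 6: ref 2 -> HIT, frames=[1,2,3] (faults so far: 3)
  step 7: ref 2 -> HIT, frames=[1,2,3] (faults so far: 3)
  step 8: ref 4 -> FAULT, evict 1, frames=[4,2,3] (faults so far: 4)
  step 9: ref 1 -> FAULT, evict 2, frames=[4,1,3] (faults so far: 5)
  step 10: ref 4 -> HIT, frames=[4,1,3] (faults so far: 5)
  FIFO total faults: 5
--- LRU ---
  step 0: ref 1 -> FAULT, frames=[1,-,-] (faults so far: 1)
  step 1: ref 2 -> FAULT, frames=[1,2,-] (faults so far: 2)
  step 2: ref 1 -> HIT, frames=[1,2,-] (faults so far: 2)
  step 3: ref 1 -> HIT, frames=[1,2,-] (faults so far: 2)
  step 4: ref 2 -> HIT, frames=[1,2,-] (faults so far: 2)
  step 5: ref 3 -> FAULT, frames=[1,2,3] (faults so far: 3)
  step 6: ref 2 -> HIT, frames=[1,2,3] (faults so far: 3)
  step 7: ref 2 -> HIT, frames=[1,2,3] (faults so far: 3)
  step 8: ref 4 -> FAULT, evict 1, frames=[4,2,3] (faults so far: 4)
  step 9: ref 1 -> FAULT, evict 3, frames=[4,2,1] (faults so far: 5)
  step 10: ref 4 -> HIT, frames=[4,2,1] (faults so far: 5)
  LRU total faults: 5
--- Optimal ---
  step 0: ref 1 -> FAULT, frames=[1,-,-] (faults so far: 1)
  step 1: ref 2 -> FAULT, frames=[1,2,-] (faults so far: 2)
  step 2: ref 1 -> HIT, frames=[1,2,-] (faults so far: 2)
  step 3: ref 1 -> HIT, frames=[1,2,-] (faults so far: 2)
  step 4: ref 2 -> HIT, frames=[1,2,-] (faults so far: 2)
  step 5: ref 3 -> FAULT, frames=[1,2,3] (faults so far: 3)
  step 6: ref 2 -> HIT, frames=[1,2,3] (faults so far: 3)
  step 7: ref 2 -> HIT, frames=[1,2,3] (faults so far: 3)
  step 8: ref 4 -> FAULT, evict 2, frames=[1,4,3] (faults so far: 4)
  step 9: ref 1 -> HIT, frames=[1,4,3] (faults so far: 4)
  step 10: ref 4 -> HIT, frames=[1,4,3] (faults so far: 4)
  Optimal total faults: 4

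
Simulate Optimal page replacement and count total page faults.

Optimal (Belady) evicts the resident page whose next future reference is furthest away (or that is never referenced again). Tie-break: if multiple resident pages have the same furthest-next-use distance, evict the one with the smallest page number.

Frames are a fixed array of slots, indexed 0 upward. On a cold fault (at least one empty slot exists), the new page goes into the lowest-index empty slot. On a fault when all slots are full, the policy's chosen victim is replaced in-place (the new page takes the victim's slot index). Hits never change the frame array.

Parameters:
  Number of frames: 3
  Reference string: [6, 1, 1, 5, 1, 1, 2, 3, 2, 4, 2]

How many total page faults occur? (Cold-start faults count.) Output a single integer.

Answer: 6

Derivation:
Step 0: ref 6 → FAULT, frames=[6,-,-]
Step 1: ref 1 → FAULT, frames=[6,1,-]
Step 2: ref 1 → HIT, frames=[6,1,-]
Step 3: ref 5 → FAULT, frames=[6,1,5]
Step 4: ref 1 → HIT, frames=[6,1,5]
Step 5: ref 1 → HIT, frames=[6,1,5]
Step 6: ref 2 → FAULT (evict 1), frames=[6,2,5]
Step 7: ref 3 → FAULT (evict 5), frames=[6,2,3]
Step 8: ref 2 → HIT, frames=[6,2,3]
Step 9: ref 4 → FAULT (evict 3), frames=[6,2,4]
Step 10: ref 2 → HIT, frames=[6,2,4]
Total faults: 6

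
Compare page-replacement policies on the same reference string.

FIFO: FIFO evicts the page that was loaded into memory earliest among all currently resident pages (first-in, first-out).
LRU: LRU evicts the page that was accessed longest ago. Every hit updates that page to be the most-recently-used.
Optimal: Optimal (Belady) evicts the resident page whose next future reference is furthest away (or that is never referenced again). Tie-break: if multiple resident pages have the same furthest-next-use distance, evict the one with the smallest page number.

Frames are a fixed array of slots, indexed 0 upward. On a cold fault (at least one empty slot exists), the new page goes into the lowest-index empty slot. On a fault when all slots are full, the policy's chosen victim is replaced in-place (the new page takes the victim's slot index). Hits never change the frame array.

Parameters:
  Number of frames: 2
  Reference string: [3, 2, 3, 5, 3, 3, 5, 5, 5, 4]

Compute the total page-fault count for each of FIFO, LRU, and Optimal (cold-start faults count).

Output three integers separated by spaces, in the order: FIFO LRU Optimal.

Answer: 5 4 4

Derivation:
--- FIFO ---
  step 0: ref 3 -> FAULT, frames=[3,-] (faults so far: 1)
  step 1: ref 2 -> FAULT, frames=[3,2] (faults so far: 2)
  step 2: ref 3 -> HIT, frames=[3,2] (faults so far: 2)
  step 3: ref 5 -> FAULT, evict 3, frames=[5,2] (faults so far: 3)
  step 4: ref 3 -> FAULT, evict 2, frames=[5,3] (faults so far: 4)
  step 5: ref 3 -> HIT, frames=[5,3] (faults so far: 4)
  step 6: ref 5 -> HIT, frames=[5,3] (faults so far: 4)
  step 7: ref 5 -> HIT, frames=[5,3] (faults so far: 4)
  step 8: ref 5 -> HIT, frames=[5,3] (faults so far: 4)
  step 9: ref 4 -> FAULT, evict 5, frames=[4,3] (faults so far: 5)
  FIFO total faults: 5
--- LRU ---
  step 0: ref 3 -> FAULT, frames=[3,-] (faults so far: 1)
  step 1: ref 2 -> FAULT, frames=[3,2] (faults so far: 2)
  step 2: ref 3 -> HIT, frames=[3,2] (faults so far: 2)
  step 3: ref 5 -> FAULT, evict 2, frames=[3,5] (faults so far: 3)
  step 4: ref 3 -> HIT, frames=[3,5] (faults so far: 3)
  step 5: ref 3 -> HIT, frames=[3,5] (faults so far: 3)
  step 6: ref 5 -> HIT, frames=[3,5] (faults so far: 3)
  step 7: ref 5 -> HIT, frames=[3,5] (faults so far: 3)
  step 8: ref 5 -> HIT, frames=[3,5] (faults so far: 3)
  step 9: ref 4 -> FAULT, evict 3, frames=[4,5] (faults so far: 4)
  LRU total faults: 4
--- Optimal ---
  step 0: ref 3 -> FAULT, frames=[3,-] (faults so far: 1)
  step 1: ref 2 -> FAULT, frames=[3,2] (faults so far: 2)
  step 2: ref 3 -> HIT, frames=[3,2] (faults so far: 2)
  step 3: ref 5 -> FAULT, evict 2, frames=[3,5] (faults so far: 3)
  step 4: ref 3 -> HIT, frames=[3,5] (faults so far: 3)
  step 5: ref 3 -> HIT, frames=[3,5] (faults so far: 3)
  step 6: ref 5 -> HIT, frames=[3,5] (faults so far: 3)
  step 7: ref 5 -> HIT, frames=[3,5] (faults so far: 3)
  step 8: ref 5 -> HIT, frames=[3,5] (faults so far: 3)
  step 9: ref 4 -> FAULT, evict 3, frames=[4,5] (faults so far: 4)
  Optimal total faults: 4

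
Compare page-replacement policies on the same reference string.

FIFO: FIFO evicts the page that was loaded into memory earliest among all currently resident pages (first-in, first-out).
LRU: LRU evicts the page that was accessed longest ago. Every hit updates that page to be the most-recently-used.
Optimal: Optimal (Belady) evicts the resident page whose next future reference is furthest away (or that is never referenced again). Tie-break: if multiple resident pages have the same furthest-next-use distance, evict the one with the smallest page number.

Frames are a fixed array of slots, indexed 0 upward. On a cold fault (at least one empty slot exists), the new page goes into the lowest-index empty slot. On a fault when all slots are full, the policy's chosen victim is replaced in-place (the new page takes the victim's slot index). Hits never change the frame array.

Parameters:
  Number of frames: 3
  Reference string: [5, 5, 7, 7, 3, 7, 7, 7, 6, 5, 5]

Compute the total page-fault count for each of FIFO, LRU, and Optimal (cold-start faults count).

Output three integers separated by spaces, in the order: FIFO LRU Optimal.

Answer: 5 5 4

Derivation:
--- FIFO ---
  step 0: ref 5 -> FAULT, frames=[5,-,-] (faults so far: 1)
  step 1: ref 5 -> HIT, frames=[5,-,-] (faults so far: 1)
  step 2: ref 7 -> FAULT, frames=[5,7,-] (faults so far: 2)
  step 3: ref 7 -> HIT, frames=[5,7,-] (faults so far: 2)
  step 4: ref 3 -> FAULT, frames=[5,7,3] (faults so far: 3)
  step 5: ref 7 -> HIT, frames=[5,7,3] (faults so far: 3)
  step 6: ref 7 -> HIT, frames=[5,7,3] (faults so far: 3)
  step 7: ref 7 -> HIT, frames=[5,7,3] (faults so far: 3)
  step 8: ref 6 -> FAULT, evict 5, frames=[6,7,3] (faults so far: 4)
  step 9: ref 5 -> FAULT, evict 7, frames=[6,5,3] (faults so far: 5)
  step 10: ref 5 -> HIT, frames=[6,5,3] (faults so far: 5)
  FIFO total faults: 5
--- LRU ---
  step 0: ref 5 -> FAULT, frames=[5,-,-] (faults so far: 1)
  step 1: ref 5 -> HIT, frames=[5,-,-] (faults so far: 1)
  step 2: ref 7 -> FAULT, frames=[5,7,-] (faults so far: 2)
  step 3: ref 7 -> HIT, frames=[5,7,-] (faults so far: 2)
  step 4: ref 3 -> FAULT, frames=[5,7,3] (faults so far: 3)
  step 5: ref 7 -> HIT, frames=[5,7,3] (faults so far: 3)
  step 6: ref 7 -> HIT, frames=[5,7,3] (faults so far: 3)
  step 7: ref 7 -> HIT, frames=[5,7,3] (faults so far: 3)
  step 8: ref 6 -> FAULT, evict 5, frames=[6,7,3] (faults so far: 4)
  step 9: ref 5 -> FAULT, evict 3, frames=[6,7,5] (faults so far: 5)
  step 10: ref 5 -> HIT, frames=[6,7,5] (faults so far: 5)
  LRU total faults: 5
--- Optimal ---
  step 0: ref 5 -> FAULT, frames=[5,-,-] (faults so far: 1)
  step 1: ref 5 -> HIT, frames=[5,-,-] (faults so far: 1)
  step 2: ref 7 -> FAULT, frames=[5,7,-] (faults so far: 2)
  step 3: ref 7 -> HIT, frames=[5,7,-] (faults so far: 2)
  step 4: ref 3 -> FAULT, frames=[5,7,3] (faults so far: 3)
  step 5: ref 7 -> HIT, frames=[5,7,3] (faults so far: 3)
  step 6: ref 7 -> HIT, frames=[5,7,3] (faults so far: 3)
  step 7: ref 7 -> HIT, frames=[5,7,3] (faults so far: 3)
  step 8: ref 6 -> FAULT, evict 3, frames=[5,7,6] (faults so far: 4)
  step 9: ref 5 -> HIT, frames=[5,7,6] (faults so far: 4)
  step 10: ref 5 -> HIT, frames=[5,7,6] (faults so far: 4)
  Optimal total faults: 4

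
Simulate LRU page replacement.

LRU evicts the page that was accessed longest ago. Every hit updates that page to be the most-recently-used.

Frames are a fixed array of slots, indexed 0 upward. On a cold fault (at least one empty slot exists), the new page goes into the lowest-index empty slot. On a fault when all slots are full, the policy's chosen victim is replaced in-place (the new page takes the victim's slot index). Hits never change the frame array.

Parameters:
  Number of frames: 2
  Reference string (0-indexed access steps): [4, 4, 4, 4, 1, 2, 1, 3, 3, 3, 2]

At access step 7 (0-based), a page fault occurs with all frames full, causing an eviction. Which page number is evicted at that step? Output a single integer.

Step 0: ref 4 -> FAULT, frames=[4,-]
Step 1: ref 4 -> HIT, frames=[4,-]
Step 2: ref 4 -> HIT, frames=[4,-]
Step 3: ref 4 -> HIT, frames=[4,-]
Step 4: ref 1 -> FAULT, frames=[4,1]
Step 5: ref 2 -> FAULT, evict 4, frames=[2,1]
Step 6: ref 1 -> HIT, frames=[2,1]
Step 7: ref 3 -> FAULT, evict 2, frames=[3,1]
At step 7: evicted page 2

Answer: 2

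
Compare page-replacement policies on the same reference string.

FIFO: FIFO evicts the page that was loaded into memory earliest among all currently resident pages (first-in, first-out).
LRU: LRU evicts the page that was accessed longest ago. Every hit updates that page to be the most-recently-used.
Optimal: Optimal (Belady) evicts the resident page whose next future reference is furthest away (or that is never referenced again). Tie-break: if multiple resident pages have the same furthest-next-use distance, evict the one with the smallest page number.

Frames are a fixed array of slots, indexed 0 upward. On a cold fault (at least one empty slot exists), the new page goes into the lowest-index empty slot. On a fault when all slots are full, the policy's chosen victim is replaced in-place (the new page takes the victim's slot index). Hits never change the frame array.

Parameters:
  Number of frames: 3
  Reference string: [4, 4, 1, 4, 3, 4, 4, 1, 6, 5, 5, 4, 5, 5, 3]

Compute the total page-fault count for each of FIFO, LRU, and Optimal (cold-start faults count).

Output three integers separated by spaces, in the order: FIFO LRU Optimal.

Answer: 7 7 5

Derivation:
--- FIFO ---
  step 0: ref 4 -> FAULT, frames=[4,-,-] (faults so far: 1)
  step 1: ref 4 -> HIT, frames=[4,-,-] (faults so far: 1)
  step 2: ref 1 -> FAULT, frames=[4,1,-] (faults so far: 2)
  step 3: ref 4 -> HIT, frames=[4,1,-] (faults so far: 2)
  step 4: ref 3 -> FAULT, frames=[4,1,3] (faults so far: 3)
  step 5: ref 4 -> HIT, frames=[4,1,3] (faults so far: 3)
  step 6: ref 4 -> HIT, frames=[4,1,3] (faults so far: 3)
  step 7: ref 1 -> HIT, frames=[4,1,3] (faults so far: 3)
  step 8: ref 6 -> FAULT, evict 4, frames=[6,1,3] (faults so far: 4)
  step 9: ref 5 -> FAULT, evict 1, frames=[6,5,3] (faults so far: 5)
  step 10: ref 5 -> HIT, frames=[6,5,3] (faults so far: 5)
  step 11: ref 4 -> FAULT, evict 3, frames=[6,5,4] (faults so far: 6)
  step 12: ref 5 -> HIT, frames=[6,5,4] (faults so far: 6)
  step 13: ref 5 -> HIT, frames=[6,5,4] (faults so far: 6)
  step 14: ref 3 -> FAULT, evict 6, frames=[3,5,4] (faults so far: 7)
  FIFO total faults: 7
--- LRU ---
  step 0: ref 4 -> FAULT, frames=[4,-,-] (faults so far: 1)
  step 1: ref 4 -> HIT, frames=[4,-,-] (faults so far: 1)
  step 2: ref 1 -> FAULT, frames=[4,1,-] (faults so far: 2)
  step 3: ref 4 -> HIT, frames=[4,1,-] (faults so far: 2)
  step 4: ref 3 -> FAULT, frames=[4,1,3] (faults so far: 3)
  step 5: ref 4 -> HIT, frames=[4,1,3] (faults so far: 3)
  step 6: ref 4 -> HIT, frames=[4,1,3] (faults so far: 3)
  step 7: ref 1 -> HIT, frames=[4,1,3] (faults so far: 3)
  step 8: ref 6 -> FAULT, evict 3, frames=[4,1,6] (faults so far: 4)
  step 9: ref 5 -> FAULT, evict 4, frames=[5,1,6] (faults so far: 5)
  step 10: ref 5 -> HIT, frames=[5,1,6] (faults so far: 5)
  step 11: ref 4 -> FAULT, evict 1, frames=[5,4,6] (faults so far: 6)
  step 12: ref 5 -> HIT, frames=[5,4,6] (faults so far: 6)
  step 13: ref 5 -> HIT, frames=[5,4,6] (faults so far: 6)
  step 14: ref 3 -> FAULT, evict 6, frames=[5,4,3] (faults so far: 7)
  LRU total faults: 7
--- Optimal ---
  step 0: ref 4 -> FAULT, frames=[4,-,-] (faults so far: 1)
  step 1: ref 4 -> HIT, frames=[4,-,-] (faults so far: 1)
  step 2: ref 1 -> FAULT, frames=[4,1,-] (faults so far: 2)
  step 3: ref 4 -> HIT, frames=[4,1,-] (faults so far: 2)
  step 4: ref 3 -> FAULT, frames=[4,1,3] (faults so far: 3)
  step 5: ref 4 -> HIT, frames=[4,1,3] (faults so far: 3)
  step 6: ref 4 -> HIT, frames=[4,1,3] (faults so far: 3)
  step 7: ref 1 -> HIT, frames=[4,1,3] (faults so far: 3)
  step 8: ref 6 -> FAULT, evict 1, frames=[4,6,3] (faults so far: 4)
  step 9: ref 5 -> FAULT, evict 6, frames=[4,5,3] (faults so far: 5)
  step 10: ref 5 -> HIT, frames=[4,5,3] (faults so far: 5)
  step 11: ref 4 -> HIT, frames=[4,5,3] (faults so far: 5)
  step 12: ref 5 -> HIT, frames=[4,5,3] (faults so far: 5)
  step 13: ref 5 -> HIT, frames=[4,5,3] (faults so far: 5)
  step 14: ref 3 -> HIT, frames=[4,5,3] (faults so far: 5)
  Optimal total faults: 5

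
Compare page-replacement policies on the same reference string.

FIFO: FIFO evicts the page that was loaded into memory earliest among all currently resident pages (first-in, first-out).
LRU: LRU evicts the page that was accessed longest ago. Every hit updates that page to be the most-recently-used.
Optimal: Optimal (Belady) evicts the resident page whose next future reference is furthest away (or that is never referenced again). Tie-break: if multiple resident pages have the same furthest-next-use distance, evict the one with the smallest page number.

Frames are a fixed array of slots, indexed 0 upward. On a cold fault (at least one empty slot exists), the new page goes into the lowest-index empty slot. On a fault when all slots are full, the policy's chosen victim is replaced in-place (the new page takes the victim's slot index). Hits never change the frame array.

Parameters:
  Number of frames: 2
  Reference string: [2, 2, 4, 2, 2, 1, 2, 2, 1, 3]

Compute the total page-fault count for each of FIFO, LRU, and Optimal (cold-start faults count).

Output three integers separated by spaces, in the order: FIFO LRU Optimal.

--- FIFO ---
  step 0: ref 2 -> FAULT, frames=[2,-] (faults so far: 1)
  step 1: ref 2 -> HIT, frames=[2,-] (faults so far: 1)
  step 2: ref 4 -> FAULT, frames=[2,4] (faults so far: 2)
  step 3: ref 2 -> HIT, frames=[2,4] (faults so far: 2)
  step 4: ref 2 -> HIT, frames=[2,4] (faults so far: 2)
  step 5: ref 1 -> FAULT, evict 2, frames=[1,4] (faults so far: 3)
  step 6: ref 2 -> FAULT, evict 4, frames=[1,2] (faults so far: 4)
  step 7: ref 2 -> HIT, frames=[1,2] (faults so far: 4)
  step 8: ref 1 -> HIT, frames=[1,2] (faults so far: 4)
  step 9: ref 3 -> FAULT, evict 1, frames=[3,2] (faults so far: 5)
  FIFO total faults: 5
--- LRU ---
  step 0: ref 2 -> FAULT, frames=[2,-] (faults so far: 1)
  step 1: ref 2 -> HIT, frames=[2,-] (faults so far: 1)
  step 2: ref 4 -> FAULT, frames=[2,4] (faults so far: 2)
  step 3: ref 2 -> HIT, frames=[2,4] (faults so far: 2)
  step 4: ref 2 -> HIT, frames=[2,4] (faults so far: 2)
  step 5: ref 1 -> FAULT, evict 4, frames=[2,1] (faults so far: 3)
  step 6: ref 2 -> HIT, frames=[2,1] (faults so far: 3)
  step 7: ref 2 -> HIT, frames=[2,1] (faults so far: 3)
  step 8: ref 1 -> HIT, frames=[2,1] (faults so far: 3)
  step 9: ref 3 -> FAULT, evict 2, frames=[3,1] (faults so far: 4)
  LRU total faults: 4
--- Optimal ---
  step 0: ref 2 -> FAULT, frames=[2,-] (faults so far: 1)
  step 1: ref 2 -> HIT, frames=[2,-] (faults so far: 1)
  step 2: ref 4 -> FAULT, frames=[2,4] (faults so far: 2)
  step 3: ref 2 -> HIT, frames=[2,4] (faults so far: 2)
  step 4: ref 2 -> HIT, frames=[2,4] (faults so far: 2)
  step 5: ref 1 -> FAULT, evict 4, frames=[2,1] (faults so far: 3)
  step 6: ref 2 -> HIT, frames=[2,1] (faults so far: 3)
  step 7: ref 2 -> HIT, frames=[2,1] (faults so far: 3)
  step 8: ref 1 -> HIT, frames=[2,1] (faults so far: 3)
  step 9: ref 3 -> FAULT, evict 1, frames=[2,3] (faults so far: 4)
  Optimal total faults: 4

Answer: 5 4 4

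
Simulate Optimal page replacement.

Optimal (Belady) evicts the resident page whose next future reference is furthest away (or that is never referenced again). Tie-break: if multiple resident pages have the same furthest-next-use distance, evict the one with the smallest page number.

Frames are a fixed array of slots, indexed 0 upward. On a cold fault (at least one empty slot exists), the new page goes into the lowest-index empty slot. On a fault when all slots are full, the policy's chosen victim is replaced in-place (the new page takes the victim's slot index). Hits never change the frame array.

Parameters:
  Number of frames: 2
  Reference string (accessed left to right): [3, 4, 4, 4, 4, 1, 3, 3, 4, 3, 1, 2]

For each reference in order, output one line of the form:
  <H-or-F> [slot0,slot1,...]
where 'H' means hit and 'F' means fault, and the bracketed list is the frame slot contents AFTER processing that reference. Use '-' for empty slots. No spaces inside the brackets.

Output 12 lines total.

F [3,-]
F [3,4]
H [3,4]
H [3,4]
H [3,4]
F [3,1]
H [3,1]
H [3,1]
F [3,4]
H [3,4]
F [1,4]
F [2,4]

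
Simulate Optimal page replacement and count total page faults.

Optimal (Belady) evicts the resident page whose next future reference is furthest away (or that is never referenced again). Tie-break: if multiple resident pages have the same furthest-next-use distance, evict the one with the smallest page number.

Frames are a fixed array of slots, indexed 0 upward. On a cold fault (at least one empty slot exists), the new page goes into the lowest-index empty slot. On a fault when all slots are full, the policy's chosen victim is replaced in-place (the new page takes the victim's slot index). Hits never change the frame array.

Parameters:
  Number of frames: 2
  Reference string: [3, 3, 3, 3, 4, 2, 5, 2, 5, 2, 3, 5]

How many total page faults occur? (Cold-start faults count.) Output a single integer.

Answer: 5

Derivation:
Step 0: ref 3 → FAULT, frames=[3,-]
Step 1: ref 3 → HIT, frames=[3,-]
Step 2: ref 3 → HIT, frames=[3,-]
Step 3: ref 3 → HIT, frames=[3,-]
Step 4: ref 4 → FAULT, frames=[3,4]
Step 5: ref 2 → FAULT (evict 4), frames=[3,2]
Step 6: ref 5 → FAULT (evict 3), frames=[5,2]
Step 7: ref 2 → HIT, frames=[5,2]
Step 8: ref 5 → HIT, frames=[5,2]
Step 9: ref 2 → HIT, frames=[5,2]
Step 10: ref 3 → FAULT (evict 2), frames=[5,3]
Step 11: ref 5 → HIT, frames=[5,3]
Total faults: 5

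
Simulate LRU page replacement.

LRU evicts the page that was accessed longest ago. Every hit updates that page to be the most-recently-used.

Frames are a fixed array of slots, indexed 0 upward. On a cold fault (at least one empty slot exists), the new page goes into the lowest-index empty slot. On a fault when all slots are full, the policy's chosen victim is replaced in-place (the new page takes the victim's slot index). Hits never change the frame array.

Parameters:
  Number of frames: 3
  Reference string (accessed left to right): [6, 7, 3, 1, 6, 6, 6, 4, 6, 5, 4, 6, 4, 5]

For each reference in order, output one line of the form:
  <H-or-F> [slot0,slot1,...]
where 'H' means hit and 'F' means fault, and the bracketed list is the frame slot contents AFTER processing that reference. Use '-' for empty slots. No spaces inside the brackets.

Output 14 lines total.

F [6,-,-]
F [6,7,-]
F [6,7,3]
F [1,7,3]
F [1,6,3]
H [1,6,3]
H [1,6,3]
F [1,6,4]
H [1,6,4]
F [5,6,4]
H [5,6,4]
H [5,6,4]
H [5,6,4]
H [5,6,4]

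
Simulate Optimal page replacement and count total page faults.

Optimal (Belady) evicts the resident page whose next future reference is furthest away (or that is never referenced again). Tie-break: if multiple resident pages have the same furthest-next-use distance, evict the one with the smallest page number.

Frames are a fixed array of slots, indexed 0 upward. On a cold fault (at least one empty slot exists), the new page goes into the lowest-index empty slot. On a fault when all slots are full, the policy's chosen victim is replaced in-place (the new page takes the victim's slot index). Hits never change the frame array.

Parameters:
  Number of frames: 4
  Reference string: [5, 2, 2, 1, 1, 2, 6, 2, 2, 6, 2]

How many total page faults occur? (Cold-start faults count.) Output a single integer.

Answer: 4

Derivation:
Step 0: ref 5 → FAULT, frames=[5,-,-,-]
Step 1: ref 2 → FAULT, frames=[5,2,-,-]
Step 2: ref 2 → HIT, frames=[5,2,-,-]
Step 3: ref 1 → FAULT, frames=[5,2,1,-]
Step 4: ref 1 → HIT, frames=[5,2,1,-]
Step 5: ref 2 → HIT, frames=[5,2,1,-]
Step 6: ref 6 → FAULT, frames=[5,2,1,6]
Step 7: ref 2 → HIT, frames=[5,2,1,6]
Step 8: ref 2 → HIT, frames=[5,2,1,6]
Step 9: ref 6 → HIT, frames=[5,2,1,6]
Step 10: ref 2 → HIT, frames=[5,2,1,6]
Total faults: 4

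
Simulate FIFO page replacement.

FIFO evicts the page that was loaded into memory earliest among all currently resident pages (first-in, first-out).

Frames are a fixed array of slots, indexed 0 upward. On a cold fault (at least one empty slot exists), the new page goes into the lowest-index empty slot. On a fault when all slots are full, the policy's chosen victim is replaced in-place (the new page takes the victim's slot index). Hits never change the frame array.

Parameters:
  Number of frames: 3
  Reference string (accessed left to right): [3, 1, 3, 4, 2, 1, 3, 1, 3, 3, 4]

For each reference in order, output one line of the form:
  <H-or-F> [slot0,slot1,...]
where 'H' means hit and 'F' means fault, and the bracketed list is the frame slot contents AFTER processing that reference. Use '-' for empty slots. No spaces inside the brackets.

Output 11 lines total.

F [3,-,-]
F [3,1,-]
H [3,1,-]
F [3,1,4]
F [2,1,4]
H [2,1,4]
F [2,3,4]
F [2,3,1]
H [2,3,1]
H [2,3,1]
F [4,3,1]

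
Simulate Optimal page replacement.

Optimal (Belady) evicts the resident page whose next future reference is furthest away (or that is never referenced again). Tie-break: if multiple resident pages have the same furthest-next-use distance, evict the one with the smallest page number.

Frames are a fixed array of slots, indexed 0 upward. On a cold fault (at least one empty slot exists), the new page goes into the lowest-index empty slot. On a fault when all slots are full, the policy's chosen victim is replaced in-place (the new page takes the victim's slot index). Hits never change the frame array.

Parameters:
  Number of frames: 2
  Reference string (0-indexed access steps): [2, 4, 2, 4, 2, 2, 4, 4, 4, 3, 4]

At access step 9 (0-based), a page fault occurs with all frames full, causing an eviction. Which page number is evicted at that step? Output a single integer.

Step 0: ref 2 -> FAULT, frames=[2,-]
Step 1: ref 4 -> FAULT, frames=[2,4]
Step 2: ref 2 -> HIT, frames=[2,4]
Step 3: ref 4 -> HIT, frames=[2,4]
Step 4: ref 2 -> HIT, frames=[2,4]
Step 5: ref 2 -> HIT, frames=[2,4]
Step 6: ref 4 -> HIT, frames=[2,4]
Step 7: ref 4 -> HIT, frames=[2,4]
Step 8: ref 4 -> HIT, frames=[2,4]
Step 9: ref 3 -> FAULT, evict 2, frames=[3,4]
At step 9: evicted page 2

Answer: 2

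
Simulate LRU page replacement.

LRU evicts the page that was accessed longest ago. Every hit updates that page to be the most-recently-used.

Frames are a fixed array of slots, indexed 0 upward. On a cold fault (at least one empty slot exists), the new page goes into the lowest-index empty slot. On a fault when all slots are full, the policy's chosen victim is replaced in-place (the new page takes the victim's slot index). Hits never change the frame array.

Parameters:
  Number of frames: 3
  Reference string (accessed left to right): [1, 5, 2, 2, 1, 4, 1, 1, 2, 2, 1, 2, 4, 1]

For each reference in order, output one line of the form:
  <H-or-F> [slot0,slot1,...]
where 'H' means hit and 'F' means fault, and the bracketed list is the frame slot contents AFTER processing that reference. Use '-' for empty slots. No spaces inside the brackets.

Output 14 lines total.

F [1,-,-]
F [1,5,-]
F [1,5,2]
H [1,5,2]
H [1,5,2]
F [1,4,2]
H [1,4,2]
H [1,4,2]
H [1,4,2]
H [1,4,2]
H [1,4,2]
H [1,4,2]
H [1,4,2]
H [1,4,2]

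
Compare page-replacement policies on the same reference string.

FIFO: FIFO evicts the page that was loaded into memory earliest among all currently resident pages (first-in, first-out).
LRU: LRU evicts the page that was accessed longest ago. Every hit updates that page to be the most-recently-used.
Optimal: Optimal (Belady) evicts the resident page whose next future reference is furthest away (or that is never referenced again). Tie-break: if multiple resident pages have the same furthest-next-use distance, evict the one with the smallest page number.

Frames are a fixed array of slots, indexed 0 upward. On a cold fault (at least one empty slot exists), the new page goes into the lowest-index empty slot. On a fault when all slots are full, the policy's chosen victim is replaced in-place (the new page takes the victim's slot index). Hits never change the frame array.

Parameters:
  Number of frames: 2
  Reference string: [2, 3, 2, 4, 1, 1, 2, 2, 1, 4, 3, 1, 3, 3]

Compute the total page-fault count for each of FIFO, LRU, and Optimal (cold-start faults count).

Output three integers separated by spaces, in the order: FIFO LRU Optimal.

--- FIFO ---
  step 0: ref 2 -> FAULT, frames=[2,-] (faults so far: 1)
  step 1: ref 3 -> FAULT, frames=[2,3] (faults so far: 2)
  step 2: ref 2 -> HIT, frames=[2,3] (faults so far: 2)
  step 3: ref 4 -> FAULT, evict 2, frames=[4,3] (faults so far: 3)
  step 4: ref 1 -> FAULT, evict 3, frames=[4,1] (faults so far: 4)
  step 5: ref 1 -> HIT, frames=[4,1] (faults so far: 4)
  step 6: ref 2 -> FAULT, evict 4, frames=[2,1] (faults so far: 5)
  step 7: ref 2 -> HIT, frames=[2,1] (faults so far: 5)
  step 8: ref 1 -> HIT, frames=[2,1] (faults so far: 5)
  step 9: ref 4 -> FAULT, evict 1, frames=[2,4] (faults so far: 6)
  step 10: ref 3 -> FAULT, evict 2, frames=[3,4] (faults so far: 7)
  step 11: ref 1 -> FAULT, evict 4, frames=[3,1] (faults so far: 8)
  step 12: ref 3 -> HIT, frames=[3,1] (faults so far: 8)
  step 13: ref 3 -> HIT, frames=[3,1] (faults so far: 8)
  FIFO total faults: 8
--- LRU ---
  step 0: ref 2 -> FAULT, frames=[2,-] (faults so far: 1)
  step 1: ref 3 -> FAULT, frames=[2,3] (faults so far: 2)
  step 2: ref 2 -> HIT, frames=[2,3] (faults so far: 2)
  step 3: ref 4 -> FAULT, evict 3, frames=[2,4] (faults so far: 3)
  step 4: ref 1 -> FAULT, evict 2, frames=[1,4] (faults so far: 4)
  step 5: ref 1 -> HIT, frames=[1,4] (faults so far: 4)
  step 6: ref 2 -> FAULT, evict 4, frames=[1,2] (faults so far: 5)
  step 7: ref 2 -> HIT, frames=[1,2] (faults so far: 5)
  step 8: ref 1 -> HIT, frames=[1,2] (faults so far: 5)
  step 9: ref 4 -> FAULT, evict 2, frames=[1,4] (faults so far: 6)
  step 10: ref 3 -> FAULT, evict 1, frames=[3,4] (faults so far: 7)
  step 11: ref 1 -> FAULT, evict 4, frames=[3,1] (faults so far: 8)
  step 12: ref 3 -> HIT, frames=[3,1] (faults so far: 8)
  step 13: ref 3 -> HIT, frames=[3,1] (faults so far: 8)
  LRU total faults: 8
--- Optimal ---
  step 0: ref 2 -> FAULT, frames=[2,-] (faults so far: 1)
  step 1: ref 3 -> FAULT, frames=[2,3] (faults so far: 2)
  step 2: ref 2 -> HIT, frames=[2,3] (faults so far: 2)
  step 3: ref 4 -> FAULT, evict 3, frames=[2,4] (faults so far: 3)
  step 4: ref 1 -> FAULT, evict 4, frames=[2,1] (faults so far: 4)
  step 5: ref 1 -> HIT, frames=[2,1] (faults so far: 4)
  step 6: ref 2 -> HIT, frames=[2,1] (faults so far: 4)
  step 7: ref 2 -> HIT, frames=[2,1] (faults so far: 4)
  step 8: ref 1 -> HIT, frames=[2,1] (faults so far: 4)
  step 9: ref 4 -> FAULT, evict 2, frames=[4,1] (faults so far: 5)
  step 10: ref 3 -> FAULT, evict 4, frames=[3,1] (faults so far: 6)
  step 11: ref 1 -> HIT, frames=[3,1] (faults so far: 6)
  step 12: ref 3 -> HIT, frames=[3,1] (faults so far: 6)
  step 13: ref 3 -> HIT, frames=[3,1] (faults so far: 6)
  Optimal total faults: 6

Answer: 8 8 6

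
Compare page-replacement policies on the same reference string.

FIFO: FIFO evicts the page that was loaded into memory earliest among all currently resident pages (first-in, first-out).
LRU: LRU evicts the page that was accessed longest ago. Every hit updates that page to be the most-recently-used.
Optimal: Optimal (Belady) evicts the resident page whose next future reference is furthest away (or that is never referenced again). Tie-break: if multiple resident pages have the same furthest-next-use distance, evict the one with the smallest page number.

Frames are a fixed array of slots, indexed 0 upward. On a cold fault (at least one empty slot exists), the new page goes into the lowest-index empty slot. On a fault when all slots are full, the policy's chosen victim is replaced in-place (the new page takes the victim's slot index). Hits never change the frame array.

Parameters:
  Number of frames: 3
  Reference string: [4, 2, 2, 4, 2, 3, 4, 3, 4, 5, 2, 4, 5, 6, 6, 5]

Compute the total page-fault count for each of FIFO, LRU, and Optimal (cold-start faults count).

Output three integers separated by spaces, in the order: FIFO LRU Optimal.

Answer: 6 6 5

Derivation:
--- FIFO ---
  step 0: ref 4 -> FAULT, frames=[4,-,-] (faults so far: 1)
  step 1: ref 2 -> FAULT, frames=[4,2,-] (faults so far: 2)
  step 2: ref 2 -> HIT, frames=[4,2,-] (faults so far: 2)
  step 3: ref 4 -> HIT, frames=[4,2,-] (faults so far: 2)
  step 4: ref 2 -> HIT, frames=[4,2,-] (faults so far: 2)
  step 5: ref 3 -> FAULT, frames=[4,2,3] (faults so far: 3)
  step 6: ref 4 -> HIT, frames=[4,2,3] (faults so far: 3)
  step 7: ref 3 -> HIT, frames=[4,2,3] (faults so far: 3)
  step 8: ref 4 -> HIT, frames=[4,2,3] (faults so far: 3)
  step 9: ref 5 -> FAULT, evict 4, frames=[5,2,3] (faults so far: 4)
  step 10: ref 2 -> HIT, frames=[5,2,3] (faults so far: 4)
  step 11: ref 4 -> FAULT, evict 2, frames=[5,4,3] (faults so far: 5)
  step 12: ref 5 -> HIT, frames=[5,4,3] (faults so far: 5)
  step 13: ref 6 -> FAULT, evict 3, frames=[5,4,6] (faults so far: 6)
  step 14: ref 6 -> HIT, frames=[5,4,6] (faults so far: 6)
  step 15: ref 5 -> HIT, frames=[5,4,6] (faults so far: 6)
  FIFO total faults: 6
--- LRU ---
  step 0: ref 4 -> FAULT, frames=[4,-,-] (faults so far: 1)
  step 1: ref 2 -> FAULT, frames=[4,2,-] (faults so far: 2)
  step 2: ref 2 -> HIT, frames=[4,2,-] (faults so far: 2)
  step 3: ref 4 -> HIT, frames=[4,2,-] (faults so far: 2)
  step 4: ref 2 -> HIT, frames=[4,2,-] (faults so far: 2)
  step 5: ref 3 -> FAULT, frames=[4,2,3] (faults so far: 3)
  step 6: ref 4 -> HIT, frames=[4,2,3] (faults so far: 3)
  step 7: ref 3 -> HIT, frames=[4,2,3] (faults so far: 3)
  step 8: ref 4 -> HIT, frames=[4,2,3] (faults so far: 3)
  step 9: ref 5 -> FAULT, evict 2, frames=[4,5,3] (faults so far: 4)
  step 10: ref 2 -> FAULT, evict 3, frames=[4,5,2] (faults so far: 5)
  step 11: ref 4 -> HIT, frames=[4,5,2] (faults so far: 5)
  step 12: ref 5 -> HIT, frames=[4,5,2] (faults so far: 5)
  step 13: ref 6 -> FAULT, evict 2, frames=[4,5,6] (faults so far: 6)
  step 14: ref 6 -> HIT, frames=[4,5,6] (faults so far: 6)
  step 15: ref 5 -> HIT, frames=[4,5,6] (faults so far: 6)
  LRU total faults: 6
--- Optimal ---
  step 0: ref 4 -> FAULT, frames=[4,-,-] (faults so far: 1)
  step 1: ref 2 -> FAULT, frames=[4,2,-] (faults so far: 2)
  step 2: ref 2 -> HIT, frames=[4,2,-] (faults so far: 2)
  step 3: ref 4 -> HIT, frames=[4,2,-] (faults so far: 2)
  step 4: ref 2 -> HIT, frames=[4,2,-] (faults so far: 2)
  step 5: ref 3 -> FAULT, frames=[4,2,3] (faults so far: 3)
  step 6: ref 4 -> HIT, frames=[4,2,3] (faults so far: 3)
  step 7: ref 3 -> HIT, frames=[4,2,3] (faults so far: 3)
  step 8: ref 4 -> HIT, frames=[4,2,3] (faults so far: 3)
  step 9: ref 5 -> FAULT, evict 3, frames=[4,2,5] (faults so far: 4)
  step 10: ref 2 -> HIT, frames=[4,2,5] (faults so far: 4)
  step 11: ref 4 -> HIT, frames=[4,2,5] (faults so far: 4)
  step 12: ref 5 -> HIT, frames=[4,2,5] (faults so far: 4)
  step 13: ref 6 -> FAULT, evict 2, frames=[4,6,5] (faults so far: 5)
  step 14: ref 6 -> HIT, frames=[4,6,5] (faults so far: 5)
  step 15: ref 5 -> HIT, frames=[4,6,5] (faults so far: 5)
  Optimal total faults: 5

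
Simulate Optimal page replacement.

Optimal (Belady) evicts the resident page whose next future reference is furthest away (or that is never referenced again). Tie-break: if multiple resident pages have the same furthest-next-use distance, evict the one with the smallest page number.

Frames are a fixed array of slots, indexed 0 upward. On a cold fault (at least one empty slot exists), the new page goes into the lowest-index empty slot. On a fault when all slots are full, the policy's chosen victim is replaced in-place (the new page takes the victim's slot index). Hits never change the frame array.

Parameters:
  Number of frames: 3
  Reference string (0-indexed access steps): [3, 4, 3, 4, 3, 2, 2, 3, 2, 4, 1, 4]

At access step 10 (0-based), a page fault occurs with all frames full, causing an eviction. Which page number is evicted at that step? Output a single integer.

Answer: 2

Derivation:
Step 0: ref 3 -> FAULT, frames=[3,-,-]
Step 1: ref 4 -> FAULT, frames=[3,4,-]
Step 2: ref 3 -> HIT, frames=[3,4,-]
Step 3: ref 4 -> HIT, frames=[3,4,-]
Step 4: ref 3 -> HIT, frames=[3,4,-]
Step 5: ref 2 -> FAULT, frames=[3,4,2]
Step 6: ref 2 -> HIT, frames=[3,4,2]
Step 7: ref 3 -> HIT, frames=[3,4,2]
Step 8: ref 2 -> HIT, frames=[3,4,2]
Step 9: ref 4 -> HIT, frames=[3,4,2]
Step 10: ref 1 -> FAULT, evict 2, frames=[3,4,1]
At step 10: evicted page 2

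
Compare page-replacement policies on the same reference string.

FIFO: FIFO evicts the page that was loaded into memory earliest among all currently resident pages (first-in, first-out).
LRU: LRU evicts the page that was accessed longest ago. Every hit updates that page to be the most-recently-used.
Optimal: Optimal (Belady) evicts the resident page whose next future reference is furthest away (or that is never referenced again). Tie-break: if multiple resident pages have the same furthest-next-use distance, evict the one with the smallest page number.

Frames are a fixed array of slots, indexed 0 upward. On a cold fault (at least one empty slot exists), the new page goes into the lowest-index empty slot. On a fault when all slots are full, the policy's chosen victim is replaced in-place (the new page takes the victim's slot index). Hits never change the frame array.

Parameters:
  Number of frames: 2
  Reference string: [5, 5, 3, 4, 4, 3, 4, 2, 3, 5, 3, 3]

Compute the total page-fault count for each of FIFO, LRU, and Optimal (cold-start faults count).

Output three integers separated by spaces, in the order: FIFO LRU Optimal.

--- FIFO ---
  step 0: ref 5 -> FAULT, frames=[5,-] (faults so far: 1)
  step 1: ref 5 -> HIT, frames=[5,-] (faults so far: 1)
  step 2: ref 3 -> FAULT, frames=[5,3] (faults so far: 2)
  step 3: ref 4 -> FAULT, evict 5, frames=[4,3] (faults so far: 3)
  step 4: ref 4 -> HIT, frames=[4,3] (faults so far: 3)
  step 5: ref 3 -> HIT, frames=[4,3] (faults so far: 3)
  step 6: ref 4 -> HIT, frames=[4,3] (faults so far: 3)
  step 7: ref 2 -> FAULT, evict 3, frames=[4,2] (faults so far: 4)
  step 8: ref 3 -> FAULT, evict 4, frames=[3,2] (faults so far: 5)
  step 9: ref 5 -> FAULT, evict 2, frames=[3,5] (faults so far: 6)
  step 10: ref 3 -> HIT, frames=[3,5] (faults so far: 6)
  step 11: ref 3 -> HIT, frames=[3,5] (faults so far: 6)
  FIFO total faults: 6
--- LRU ---
  step 0: ref 5 -> FAULT, frames=[5,-] (faults so far: 1)
  step 1: ref 5 -> HIT, frames=[5,-] (faults so far: 1)
  step 2: ref 3 -> FAULT, frames=[5,3] (faults so far: 2)
  step 3: ref 4 -> FAULT, evict 5, frames=[4,3] (faults so far: 3)
  step 4: ref 4 -> HIT, frames=[4,3] (faults so far: 3)
  step 5: ref 3 -> HIT, frames=[4,3] (faults so far: 3)
  step 6: ref 4 -> HIT, frames=[4,3] (faults so far: 3)
  step 7: ref 2 -> FAULT, evict 3, frames=[4,2] (faults so far: 4)
  step 8: ref 3 -> FAULT, evict 4, frames=[3,2] (faults so far: 5)
  step 9: ref 5 -> FAULT, evict 2, frames=[3,5] (faults so far: 6)
  step 10: ref 3 -> HIT, frames=[3,5] (faults so far: 6)
  step 11: ref 3 -> HIT, frames=[3,5] (faults so far: 6)
  LRU total faults: 6
--- Optimal ---
  step 0: ref 5 -> FAULT, frames=[5,-] (faults so far: 1)
  step 1: ref 5 -> HIT, frames=[5,-] (faults so far: 1)
  step 2: ref 3 -> FAULT, frames=[5,3] (faults so far: 2)
  step 3: ref 4 -> FAULT, evict 5, frames=[4,3] (faults so far: 3)
  step 4: ref 4 -> HIT, frames=[4,3] (faults so far: 3)
  step 5: ref 3 -> HIT, frames=[4,3] (faults so far: 3)
  step 6: ref 4 -> HIT, frames=[4,3] (faults so far: 3)
  step 7: ref 2 -> FAULT, evict 4, frames=[2,3] (faults so far: 4)
  step 8: ref 3 -> HIT, frames=[2,3] (faults so far: 4)
  step 9: ref 5 -> FAULT, evict 2, frames=[5,3] (faults so far: 5)
  step 10: ref 3 -> HIT, frames=[5,3] (faults so far: 5)
  step 11: ref 3 -> HIT, frames=[5,3] (faults so far: 5)
  Optimal total faults: 5

Answer: 6 6 5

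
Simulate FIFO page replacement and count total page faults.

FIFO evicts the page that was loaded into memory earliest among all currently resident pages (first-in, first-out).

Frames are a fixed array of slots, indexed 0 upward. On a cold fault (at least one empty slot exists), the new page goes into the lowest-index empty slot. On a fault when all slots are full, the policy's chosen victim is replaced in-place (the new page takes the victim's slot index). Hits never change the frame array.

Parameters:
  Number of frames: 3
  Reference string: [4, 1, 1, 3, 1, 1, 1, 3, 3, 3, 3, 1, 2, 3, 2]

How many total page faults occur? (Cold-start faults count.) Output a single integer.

Step 0: ref 4 → FAULT, frames=[4,-,-]
Step 1: ref 1 → FAULT, frames=[4,1,-]
Step 2: ref 1 → HIT, frames=[4,1,-]
Step 3: ref 3 → FAULT, frames=[4,1,3]
Step 4: ref 1 → HIT, frames=[4,1,3]
Step 5: ref 1 → HIT, frames=[4,1,3]
Step 6: ref 1 → HIT, frames=[4,1,3]
Step 7: ref 3 → HIT, frames=[4,1,3]
Step 8: ref 3 → HIT, frames=[4,1,3]
Step 9: ref 3 → HIT, frames=[4,1,3]
Step 10: ref 3 → HIT, frames=[4,1,3]
Step 11: ref 1 → HIT, frames=[4,1,3]
Step 12: ref 2 → FAULT (evict 4), frames=[2,1,3]
Step 13: ref 3 → HIT, frames=[2,1,3]
Step 14: ref 2 → HIT, frames=[2,1,3]
Total faults: 4

Answer: 4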